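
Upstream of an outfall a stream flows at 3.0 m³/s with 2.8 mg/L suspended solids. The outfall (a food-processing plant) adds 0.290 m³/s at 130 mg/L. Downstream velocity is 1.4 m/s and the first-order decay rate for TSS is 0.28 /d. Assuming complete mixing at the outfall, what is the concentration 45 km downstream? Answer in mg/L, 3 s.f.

12.6 mg/L

After complete mixing, C₀ = (0.29·130 + 3·2.8) / 3.29 = 14.01 mg/L.
Travel time t = 4.5e+04 m / 1.4 m/s = 3.214e+04 s = 0.372 d.
C = 14.01·exp(−0.28·0.372) = 14.01·0.9011 = 12.63 mg/L.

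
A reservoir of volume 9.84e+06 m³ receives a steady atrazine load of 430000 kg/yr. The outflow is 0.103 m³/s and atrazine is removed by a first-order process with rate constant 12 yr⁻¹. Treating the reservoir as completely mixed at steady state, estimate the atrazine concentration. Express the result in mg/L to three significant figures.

Outflow Q = 0.103 m³/s × 3.156e+07 s/yr = 3.25e+06 m³/yr.
Steady-state CSTR mass balance: W = Q·C + k·V·C, so C = W/(Q + kV).
Q + kV = 3.25e+06 + 12·9.84e+06 = 1.213e+08 m³/yr.
C = 430000/1.213e+08 = 0.003544 kg/m³ = 3.544 mg/L.

3.54 mg/L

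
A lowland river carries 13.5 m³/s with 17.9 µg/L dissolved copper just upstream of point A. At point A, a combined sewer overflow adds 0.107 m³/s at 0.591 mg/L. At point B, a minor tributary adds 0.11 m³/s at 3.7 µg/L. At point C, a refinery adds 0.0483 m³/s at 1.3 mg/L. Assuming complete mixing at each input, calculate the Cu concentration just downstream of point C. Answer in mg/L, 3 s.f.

0.0267 mg/L

17.9 µg/L = 0.0179 mg/L.
After input A: C = (13.5·0.0179 + 0.107·0.591) / 13.61 = 0.02241 mg/L.
3.7 µg/L = 0.0037 mg/L.
After input B: C = (13.61·0.02241 + 0.11·0.0037) / 13.72 = 0.02226 mg/L.
After input C: C = (13.72·0.02226 + 0.0483·1.3) / 13.77 = 0.02674 mg/L.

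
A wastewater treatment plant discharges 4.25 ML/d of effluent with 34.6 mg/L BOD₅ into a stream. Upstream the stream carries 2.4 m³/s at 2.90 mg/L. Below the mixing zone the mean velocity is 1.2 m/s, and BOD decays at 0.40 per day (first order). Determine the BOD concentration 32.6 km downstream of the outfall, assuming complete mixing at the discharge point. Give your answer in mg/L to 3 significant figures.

4.25 ML/d = 0.04919 m³/s.
After complete mixing, C₀ = (0.04919·34.6 + 2.4·2.9) / 2.449 = 3.537 mg/L.
Travel time t = 3.26e+04 m / 1.2 m/s = 2.717e+04 s = 0.3144 d.
C = 3.537·exp(−0.40·0.3144) = 3.537·0.8818 = 3.119 mg/L.

3.12 mg/L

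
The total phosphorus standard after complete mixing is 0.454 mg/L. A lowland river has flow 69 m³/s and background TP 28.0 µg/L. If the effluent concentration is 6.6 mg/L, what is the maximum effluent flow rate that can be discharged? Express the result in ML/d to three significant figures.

28.0 µg/L = 0.028 mg/L.
Mass balance at complete mixing: C_std·(Q_w + Q_r) = Q_w·C_e + Q_r·C_b.
Rearranging, Q_w = Q_r·(C_std − C_b)/(C_e − C_std) = 69·(0.454 − 0.028) / (6.6 − 0.454) = 4.783 m³/s.
= 413.2 ML/d.

413 ML/d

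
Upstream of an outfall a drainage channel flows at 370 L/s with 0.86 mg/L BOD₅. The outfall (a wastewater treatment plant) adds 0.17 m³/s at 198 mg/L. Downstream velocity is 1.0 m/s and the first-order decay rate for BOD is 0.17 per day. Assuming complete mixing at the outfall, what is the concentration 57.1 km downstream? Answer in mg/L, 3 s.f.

56.2 mg/L

370 L/s = 0.37 m³/s.
After complete mixing, C₀ = (0.17·198 + 0.37·0.86) / 0.54 = 62.92 mg/L.
Travel time t = 5.71e+04 m / 1.0 m/s = 5.71e+04 s = 0.6609 d.
C = 62.92·exp(−0.17·0.6609) = 62.92·0.8937 = 56.24 mg/L.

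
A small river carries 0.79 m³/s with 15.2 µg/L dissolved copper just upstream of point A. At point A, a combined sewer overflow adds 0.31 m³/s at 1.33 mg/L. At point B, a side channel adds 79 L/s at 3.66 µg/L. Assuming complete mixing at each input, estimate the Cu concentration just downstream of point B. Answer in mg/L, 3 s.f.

15.2 µg/L = 0.0152 mg/L.
After input A: C = (0.79·0.0152 + 0.31·1.33) / 1.1 = 0.3857 mg/L.
79 L/s = 0.079 m³/s.
3.66 µg/L = 0.00366 mg/L.
After input B: C = (1.1·0.3857 + 0.079·0.00366) / 1.179 = 0.3601 mg/L.

0.360 mg/L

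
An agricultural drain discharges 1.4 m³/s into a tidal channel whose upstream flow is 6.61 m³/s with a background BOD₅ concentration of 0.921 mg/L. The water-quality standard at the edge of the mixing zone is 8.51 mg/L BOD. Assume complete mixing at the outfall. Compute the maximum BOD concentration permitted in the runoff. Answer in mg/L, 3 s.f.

44.3 mg/L

Mass balance: 8.51·8.01 = 1.4·Cₑ + 6.61·0.921.
Cₑ = (68.17 − 6.088) / 1.4 = 44.34 mg/L.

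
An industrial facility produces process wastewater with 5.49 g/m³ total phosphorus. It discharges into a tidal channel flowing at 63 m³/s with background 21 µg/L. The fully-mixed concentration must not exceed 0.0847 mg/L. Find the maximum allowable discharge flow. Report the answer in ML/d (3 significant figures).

21 µg/L = 0.021 mg/L.
Mass balance at complete mixing: C_std·(Q_w + Q_r) = Q_w·C_e + Q_r·C_b.
Rearranging, Q_w = Q_r·(C_std − C_b)/(C_e − C_std) = 63·(0.0847 − 0.021) / (5.49 − 0.0847) = 0.7424 m³/s.
= 64.15 ML/d.

64.1 ML/d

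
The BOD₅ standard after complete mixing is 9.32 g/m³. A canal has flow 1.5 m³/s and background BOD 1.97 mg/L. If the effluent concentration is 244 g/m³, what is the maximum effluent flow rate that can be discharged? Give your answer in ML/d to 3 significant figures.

4.06 ML/d

Mass balance at complete mixing: C_std·(Q_w + Q_r) = Q_w·C_e + Q_r·C_b.
Rearranging, Q_w = Q_r·(C_std − C_b)/(C_e − C_std) = 1.5·(9.32 − 1.97) / (244 − 9.32) = 0.04698 m³/s.
= 4.059 ML/d.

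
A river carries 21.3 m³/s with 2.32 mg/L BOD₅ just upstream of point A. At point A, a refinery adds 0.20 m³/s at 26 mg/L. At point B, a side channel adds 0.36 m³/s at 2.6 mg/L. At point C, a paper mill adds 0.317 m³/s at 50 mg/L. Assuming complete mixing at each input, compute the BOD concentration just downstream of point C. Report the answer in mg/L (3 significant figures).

3.22 mg/L

After input A: C = (21.3·2.32 + 0.2·26) / 21.5 = 2.54 mg/L.
After input B: C = (21.5·2.54 + 0.36·2.6) / 21.86 = 2.541 mg/L.
After input C: C = (21.86·2.541 + 0.317·50) / 22.18 = 3.22 mg/L.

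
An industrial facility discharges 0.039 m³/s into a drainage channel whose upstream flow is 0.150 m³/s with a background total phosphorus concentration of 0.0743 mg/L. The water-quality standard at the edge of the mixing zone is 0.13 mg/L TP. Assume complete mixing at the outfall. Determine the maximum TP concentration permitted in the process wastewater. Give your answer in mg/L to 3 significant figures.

Mass balance: 0.13·0.189 = 0.039·Cₑ + 0.15·0.0743.
Cₑ = (0.02457 − 0.01115) / 0.039 = 0.3442 mg/L.

0.344 mg/L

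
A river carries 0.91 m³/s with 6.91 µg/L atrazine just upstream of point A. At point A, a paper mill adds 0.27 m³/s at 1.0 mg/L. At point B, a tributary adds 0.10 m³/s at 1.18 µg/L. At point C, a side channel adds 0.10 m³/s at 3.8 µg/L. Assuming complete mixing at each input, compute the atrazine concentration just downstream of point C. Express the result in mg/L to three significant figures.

0.201 mg/L

6.91 µg/L = 0.00691 mg/L.
After input A: C = (0.91·0.00691 + 0.27·1) / 1.18 = 0.2341 mg/L.
1.18 µg/L = 0.00118 mg/L.
After input B: C = (1.18·0.2341 + 0.1·0.00118) / 1.28 = 0.2159 mg/L.
3.8 µg/L = 0.0038 mg/L.
After input C: C = (1.28·0.2159 + 0.1·0.0038) / 1.38 = 0.2006 mg/L.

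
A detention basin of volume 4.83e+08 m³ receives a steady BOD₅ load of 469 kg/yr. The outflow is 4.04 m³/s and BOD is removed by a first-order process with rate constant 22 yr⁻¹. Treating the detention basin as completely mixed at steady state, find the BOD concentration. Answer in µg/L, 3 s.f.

Outflow Q = 4.04 m³/s × 3.156e+07 s/yr = 1.275e+08 m³/yr.
Steady-state CSTR mass balance: W = Q·C + k·V·C, so C = W/(Q + kV).
Q + kV = 1.275e+08 + 22·4.83e+08 = 1.075e+10 m³/yr.
C = 469/1.075e+10 = 4.361e-08 kg/m³ = 4.361e-05 mg/L = 0.04361 µg/L.

0.0436 µg/L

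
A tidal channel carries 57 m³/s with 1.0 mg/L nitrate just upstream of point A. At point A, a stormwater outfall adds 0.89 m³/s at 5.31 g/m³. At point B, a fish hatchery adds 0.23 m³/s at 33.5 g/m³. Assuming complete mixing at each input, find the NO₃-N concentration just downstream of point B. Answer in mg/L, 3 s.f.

1.19 mg/L

After input A: C = (57·1 + 0.89·5.31) / 57.89 = 1.066 mg/L.
After input B: C = (57.89·1.066 + 0.23·33.5) / 58.12 = 1.195 mg/L.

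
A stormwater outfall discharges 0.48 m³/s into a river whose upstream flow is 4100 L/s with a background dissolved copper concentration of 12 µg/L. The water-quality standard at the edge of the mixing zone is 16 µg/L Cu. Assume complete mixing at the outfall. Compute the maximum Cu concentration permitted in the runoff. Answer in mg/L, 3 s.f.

4100 L/s = 4.1 m³/s.
12 µg/L = 0.012 mg/L.
16 µg/L = 0.016 mg/L.
Mass balance: 0.016·4.58 = 0.48·Cₑ + 4.1·0.012.
Cₑ = (0.07328 − 0.0492) / 0.48 = 0.05017 mg/L.

0.0502 mg/L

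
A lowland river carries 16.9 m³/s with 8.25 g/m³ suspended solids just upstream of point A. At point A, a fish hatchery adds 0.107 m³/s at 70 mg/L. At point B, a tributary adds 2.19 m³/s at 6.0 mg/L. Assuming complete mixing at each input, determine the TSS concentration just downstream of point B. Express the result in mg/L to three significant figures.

After input A: C = (16.9·8.25 + 0.107·70) / 17.01 = 8.639 mg/L.
After input B: C = (17.01·8.639 + 2.19·6) / 19.2 = 8.338 mg/L.

8.34 mg/L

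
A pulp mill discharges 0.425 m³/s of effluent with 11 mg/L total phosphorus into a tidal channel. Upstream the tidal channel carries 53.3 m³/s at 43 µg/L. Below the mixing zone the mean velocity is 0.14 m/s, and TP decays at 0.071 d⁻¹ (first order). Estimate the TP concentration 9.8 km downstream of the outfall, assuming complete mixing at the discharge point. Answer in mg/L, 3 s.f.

0.122 mg/L

43 µg/L = 0.043 mg/L.
After complete mixing, C₀ = (0.425·11 + 53.3·0.043) / 53.72 = 0.1297 mg/L.
Travel time t = 9800 m / 0.14 m/s = 7e+04 s = 0.8102 d.
C = 0.1297·exp(−0.071·0.8102) = 0.1297·0.9441 = 0.1224 mg/L.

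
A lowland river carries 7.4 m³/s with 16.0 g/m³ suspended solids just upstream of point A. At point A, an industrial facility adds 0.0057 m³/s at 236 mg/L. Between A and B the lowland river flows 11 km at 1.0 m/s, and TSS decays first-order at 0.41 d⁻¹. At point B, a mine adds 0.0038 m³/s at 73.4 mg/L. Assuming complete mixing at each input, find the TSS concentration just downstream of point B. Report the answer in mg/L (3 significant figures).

After input A: C = (7.4·16 + 0.0057·236) / 7.406 = 16.17 mg/L.
Over the 11 km reach to input B (t = 1.1e+04 s = 0.1273 d), decay gives C = 16.17·exp(−0.41·0.1273) = 15.35 mg/L.
After input B: C = (7.406·15.35 + 0.0038·73.4) / 7.41 = 15.38 mg/L.

15.4 mg/L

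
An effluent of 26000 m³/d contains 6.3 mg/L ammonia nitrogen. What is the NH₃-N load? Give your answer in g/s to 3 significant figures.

26000 m³/d = 0.3009 m³/s.
Mass flux = Q·C = 0.3009 m³/s × 6.3 g/m³ = 1.896 g/s.

1.90 g/s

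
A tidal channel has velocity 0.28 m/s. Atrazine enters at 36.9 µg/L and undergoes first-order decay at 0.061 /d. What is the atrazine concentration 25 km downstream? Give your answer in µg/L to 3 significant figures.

Travel time t = 25 km / 0.28 m/s = 2.5e+04/0.28 = 8.929e+04 s = 1.033 d.
First-order decay: C = 36.9·exp(−0.061·1.033) = 36.9·0.9389 = 34.65 µg/L.

34.6 µg/L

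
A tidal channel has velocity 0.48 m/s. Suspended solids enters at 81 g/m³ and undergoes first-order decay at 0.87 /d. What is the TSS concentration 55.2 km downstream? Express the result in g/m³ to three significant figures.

Travel time t = 55.2 km / 0.48 m/s = 5.52e+04/0.48 = 1.15e+05 s = 1.331 d.
First-order decay: C = 81·exp(−0.87·1.331) = 81·0.3141 = 25.44 g/m³.

25.4 g/m³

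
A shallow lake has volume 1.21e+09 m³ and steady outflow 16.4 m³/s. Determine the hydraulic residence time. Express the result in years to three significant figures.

2.34 yr

Q = 16.4 m³/s × 3.156e+07 s/yr = 5.175e+08 m³/yr.
Hydraulic residence time τ = V/Q = 1.21e+09/5.175e+08 = 2.338 yr.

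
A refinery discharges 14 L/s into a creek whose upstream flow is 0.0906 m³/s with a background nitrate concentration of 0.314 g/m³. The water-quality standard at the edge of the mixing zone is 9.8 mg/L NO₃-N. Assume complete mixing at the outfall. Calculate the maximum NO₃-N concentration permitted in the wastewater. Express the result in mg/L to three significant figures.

14 L/s = 0.014 m³/s.
Mass balance: 9.8·0.1046 = 0.014·Cₑ + 0.0906·0.314.
Cₑ = (1.025 − 0.02845) / 0.014 = 71.19 mg/L.

71.2 mg/L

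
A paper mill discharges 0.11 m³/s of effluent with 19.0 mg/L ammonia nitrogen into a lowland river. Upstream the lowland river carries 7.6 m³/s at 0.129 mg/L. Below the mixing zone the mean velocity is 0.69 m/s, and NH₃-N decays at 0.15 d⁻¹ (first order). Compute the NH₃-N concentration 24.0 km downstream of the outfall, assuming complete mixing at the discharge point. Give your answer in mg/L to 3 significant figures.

0.375 mg/L

After complete mixing, C₀ = (0.11·19 + 7.6·0.129) / 7.71 = 0.3982 mg/L.
Travel time t = 2.4e+04 m / 0.69 m/s = 3.478e+04 s = 0.4026 d.
C = 0.3982·exp(−0.15·0.4026) = 0.3982·0.9414 = 0.3749 mg/L.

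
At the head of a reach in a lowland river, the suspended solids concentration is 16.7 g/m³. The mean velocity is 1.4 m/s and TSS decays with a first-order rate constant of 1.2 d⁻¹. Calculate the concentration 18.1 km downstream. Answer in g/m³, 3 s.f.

14.0 g/m³

Travel time t = 18.1 km / 1.4 m/s = 1.81e+04/1.4 = 1.293e+04 s = 0.1496 d.
First-order decay: C = 16.7·exp(−1.2·0.1496) = 16.7·0.8356 = 13.96 g/m³.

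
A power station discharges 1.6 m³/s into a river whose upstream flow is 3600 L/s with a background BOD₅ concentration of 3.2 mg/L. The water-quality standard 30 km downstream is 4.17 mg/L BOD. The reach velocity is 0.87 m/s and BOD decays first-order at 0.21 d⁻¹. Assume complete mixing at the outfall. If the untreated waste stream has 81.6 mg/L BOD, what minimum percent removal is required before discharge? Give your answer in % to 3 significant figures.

90.8 %

3600 L/s = 3.6 m³/s.
Travel time to the compliance point: t = 3e+04/0.87 = 3.448e+04 s = 0.3991 d; decay factor exp(−0.21·0.3991) = 0.9196.
So the concentration just after mixing may be at most 4.17/0.9196 = 4.535 mg/L.
Mass balance: 4.535·5.2 = 1.6·Cₑ + 3.6·3.2.
Cₑ = (23.58 − 11.52) / 1.6 = 7.537 mg/L.
Required removal = 1 − 7.537/81.6 = 90.76 %.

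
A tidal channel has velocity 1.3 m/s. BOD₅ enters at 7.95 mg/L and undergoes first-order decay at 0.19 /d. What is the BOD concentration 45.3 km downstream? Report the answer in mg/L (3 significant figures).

Travel time t = 45.3 km / 1.3 m/s = 4.53e+04/1.3 = 3.485e+04 s = 0.4033 d.
First-order decay: C = 7.95·exp(−0.19·0.4033) = 7.95·0.9262 = 7.364 mg/L.

7.36 mg/L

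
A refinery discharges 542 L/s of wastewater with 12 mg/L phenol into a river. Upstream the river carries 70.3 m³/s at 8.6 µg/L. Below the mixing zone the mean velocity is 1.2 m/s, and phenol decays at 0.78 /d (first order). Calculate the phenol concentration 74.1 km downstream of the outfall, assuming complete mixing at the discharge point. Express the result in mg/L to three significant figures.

542 L/s = 0.542 m³/s.
8.6 µg/L = 0.0086 mg/L.
After complete mixing, C₀ = (0.542·12 + 70.3·0.0086) / 70.84 = 0.1003 mg/L.
Travel time t = 7.41e+04 m / 1.2 m/s = 6.175e+04 s = 0.7147 d.
C = 0.1003·exp(−0.78·0.7147) = 0.1003·0.5727 = 0.05746 mg/L.

0.0575 mg/L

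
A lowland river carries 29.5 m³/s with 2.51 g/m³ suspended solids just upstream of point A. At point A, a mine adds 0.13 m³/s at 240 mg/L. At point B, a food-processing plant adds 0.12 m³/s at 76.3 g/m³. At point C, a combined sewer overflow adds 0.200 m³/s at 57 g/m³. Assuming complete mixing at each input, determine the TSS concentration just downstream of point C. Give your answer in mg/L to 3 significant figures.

4.20 mg/L

After input A: C = (29.5·2.51 + 0.13·240) / 29.63 = 3.552 mg/L.
After input B: C = (29.63·3.552 + 0.12·76.3) / 29.75 = 3.845 mg/L.
After input C: C = (29.75·3.845 + 0.2·57) / 29.95 = 4.2 mg/L.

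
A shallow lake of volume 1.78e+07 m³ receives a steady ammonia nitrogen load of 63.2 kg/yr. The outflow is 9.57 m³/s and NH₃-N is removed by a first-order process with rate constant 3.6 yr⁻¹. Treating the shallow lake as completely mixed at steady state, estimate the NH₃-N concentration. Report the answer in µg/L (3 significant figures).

Outflow Q = 9.57 m³/s × 3.156e+07 s/yr = 3.02e+08 m³/yr.
Steady-state CSTR mass balance: W = Q·C + k·V·C, so C = W/(Q + kV).
Q + kV = 3.02e+08 + 3.6·1.78e+07 = 3.661e+08 m³/yr.
C = 63.2/3.661e+08 = 1.726e-07 kg/m³ = 0.0001726 mg/L = 0.1726 µg/L.

0.173 µg/L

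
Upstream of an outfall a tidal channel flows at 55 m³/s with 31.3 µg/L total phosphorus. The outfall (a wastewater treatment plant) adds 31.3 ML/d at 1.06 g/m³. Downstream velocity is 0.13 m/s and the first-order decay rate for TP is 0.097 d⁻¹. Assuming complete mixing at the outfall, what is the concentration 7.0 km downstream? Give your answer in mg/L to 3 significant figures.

31.3 ML/d = 0.3623 m³/s.
31.3 µg/L = 0.0313 mg/L.
After complete mixing, C₀ = (0.3623·1.06 + 55·0.0313) / 55.36 = 0.03803 mg/L.
Travel time t = 7000 m / 0.13 m/s = 5.385e+04 s = 0.6232 d.
C = 0.03803·exp(−0.097·0.6232) = 0.03803·0.9413 = 0.0358 mg/L.

0.0358 mg/L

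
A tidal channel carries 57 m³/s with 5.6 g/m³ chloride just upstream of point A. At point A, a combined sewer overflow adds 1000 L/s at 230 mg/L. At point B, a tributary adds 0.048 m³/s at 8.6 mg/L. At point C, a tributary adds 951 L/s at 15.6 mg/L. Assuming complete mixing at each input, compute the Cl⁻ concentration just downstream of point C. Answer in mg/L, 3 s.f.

9.57 mg/L

1000 L/s = 1 m³/s.
After input A: C = (57·5.6 + 1·230) / 58 = 9.469 mg/L.
After input B: C = (58·9.469 + 0.048·8.6) / 58.05 = 9.468 mg/L.
951 L/s = 0.951 m³/s.
After input C: C = (58.05·9.468 + 0.951·15.6) / 59 = 9.567 mg/L.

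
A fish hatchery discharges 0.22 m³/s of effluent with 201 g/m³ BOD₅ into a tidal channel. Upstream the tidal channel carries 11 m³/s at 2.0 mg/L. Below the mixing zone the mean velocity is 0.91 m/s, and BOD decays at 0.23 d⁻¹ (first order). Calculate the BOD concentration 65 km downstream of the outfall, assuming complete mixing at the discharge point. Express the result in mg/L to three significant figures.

After complete mixing, C₀ = (0.22·201 + 11·2) / 11.22 = 5.902 mg/L.
Travel time t = 6.5e+04 m / 0.91 m/s = 7.143e+04 s = 0.8267 d.
C = 5.902·exp(−0.23·0.8267) = 5.902·0.8268 = 4.88 mg/L.

4.88 mg/L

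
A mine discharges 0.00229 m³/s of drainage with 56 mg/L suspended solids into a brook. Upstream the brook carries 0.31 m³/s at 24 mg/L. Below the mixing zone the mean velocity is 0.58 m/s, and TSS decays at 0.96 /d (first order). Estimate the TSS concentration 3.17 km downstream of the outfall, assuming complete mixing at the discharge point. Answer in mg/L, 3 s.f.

After complete mixing, C₀ = (0.00229·56 + 0.31·24) / 0.3123 = 24.23 mg/L.
Travel time t = 3170 m / 0.58 m/s = 5466 s = 0.06326 d.
C = 24.23·exp(−0.96·0.06326) = 24.23·0.9411 = 22.81 mg/L.

22.8 mg/L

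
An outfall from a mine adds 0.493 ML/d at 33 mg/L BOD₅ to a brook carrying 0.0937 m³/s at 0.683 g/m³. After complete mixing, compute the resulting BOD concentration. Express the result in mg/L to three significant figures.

0.493 ML/d = 0.005706 m³/s.
Conservation of mass across the mixing zone: C = (0.005706·33 + 0.0937·0.683) / (0.005706 + 0.0937) = 0.2523/0.09941 = 2.538 mg/L.

2.54 mg/L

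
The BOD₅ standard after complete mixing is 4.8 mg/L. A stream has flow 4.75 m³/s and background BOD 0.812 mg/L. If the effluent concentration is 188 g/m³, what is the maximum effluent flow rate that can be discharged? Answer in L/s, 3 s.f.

103 L/s

Mass balance at complete mixing: C_std·(Q_w + Q_r) = Q_w·C_e + Q_r·C_b.
Rearranging, Q_w = Q_r·(C_std − C_b)/(C_e − C_std) = 4.75·(4.8 − 0.812) / (188 − 4.8) = 0.1034 m³/s.
= 103.4 L/s.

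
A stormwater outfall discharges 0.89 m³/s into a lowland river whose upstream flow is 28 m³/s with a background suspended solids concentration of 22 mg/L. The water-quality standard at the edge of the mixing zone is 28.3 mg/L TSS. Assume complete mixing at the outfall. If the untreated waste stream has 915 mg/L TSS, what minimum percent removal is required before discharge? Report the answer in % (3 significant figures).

75.2 %

Mass balance: 28.3·28.89 = 0.89·Cₑ + 28·22.
Cₑ = (817.6 − 616) / 0.89 = 226.5 mg/L.
Required removal = 1 − 226.5/915 = 75.25 %.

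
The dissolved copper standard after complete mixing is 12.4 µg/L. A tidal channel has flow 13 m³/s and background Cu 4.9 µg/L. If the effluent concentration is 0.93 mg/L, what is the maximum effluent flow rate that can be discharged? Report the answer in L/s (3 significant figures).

4.9 µg/L = 0.0049 mg/L.
12.4 µg/L = 0.0124 mg/L.
Mass balance at complete mixing: C_std·(Q_w + Q_r) = Q_w·C_e + Q_r·C_b.
Rearranging, Q_w = Q_r·(C_std − C_b)/(C_e − C_std) = 13·(0.0124 − 0.0049) / (0.93 − 0.0124) = 0.1063 m³/s.
= 106.3 L/s.

106 L/s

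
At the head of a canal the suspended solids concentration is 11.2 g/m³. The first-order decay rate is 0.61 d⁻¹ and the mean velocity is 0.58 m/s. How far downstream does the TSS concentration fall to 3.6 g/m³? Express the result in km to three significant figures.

From C = C₀·e^(−kt), t = ln(C₀/C)/k = ln(11.2/3.6)/0.61 = 1.135/0.61 = 1.861 d.
Distance = v·t = 0.58 m/s × 1.608e+05 s = 9.324e+04 m = 93.24 km.

93.2 km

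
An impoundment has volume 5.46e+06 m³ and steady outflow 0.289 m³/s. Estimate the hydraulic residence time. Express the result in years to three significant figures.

Q = 0.289 m³/s × 3.156e+07 s/yr = 9.12e+06 m³/yr.
Hydraulic residence time τ = V/Q = 5.46e+06/9.12e+06 = 0.5987 yr.

0.599 yr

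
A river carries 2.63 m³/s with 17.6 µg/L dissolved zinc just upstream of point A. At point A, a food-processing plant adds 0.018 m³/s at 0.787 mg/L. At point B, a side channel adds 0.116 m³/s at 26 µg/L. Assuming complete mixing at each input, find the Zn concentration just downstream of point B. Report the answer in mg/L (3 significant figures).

17.6 µg/L = 0.0176 mg/L.
After input A: C = (2.63·0.0176 + 0.018·0.787) / 2.648 = 0.02283 mg/L.
26 µg/L = 0.026 mg/L.
After input B: C = (2.648·0.02283 + 0.116·0.026) / 2.764 = 0.02296 mg/L.

0.0230 mg/L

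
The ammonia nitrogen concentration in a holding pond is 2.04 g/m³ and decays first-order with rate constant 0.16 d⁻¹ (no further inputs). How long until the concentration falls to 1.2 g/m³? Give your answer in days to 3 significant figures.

3.32 d

t = ln(C₀/C)/k = ln(2.04/1.2)/0.16 = 0.5306/0.16 = 3.316 d.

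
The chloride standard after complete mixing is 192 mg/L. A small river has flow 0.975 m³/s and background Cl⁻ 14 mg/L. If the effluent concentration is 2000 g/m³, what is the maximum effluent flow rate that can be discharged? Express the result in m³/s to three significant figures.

0.0960 m³/s

Mass balance at complete mixing: C_std·(Q_w + Q_r) = Q_w·C_e + Q_r·C_b.
Rearranging, Q_w = Q_r·(C_std − C_b)/(C_e − C_std) = 0.975·(192 − 14) / (2000 − 192) = 0.09599 m³/s.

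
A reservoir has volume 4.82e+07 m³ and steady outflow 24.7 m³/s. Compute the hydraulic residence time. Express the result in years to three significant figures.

0.0618 yr

Q = 24.7 m³/s × 3.156e+07 s/yr = 7.795e+08 m³/yr.
Hydraulic residence time τ = V/Q = 4.82e+07/7.795e+08 = 0.06184 yr.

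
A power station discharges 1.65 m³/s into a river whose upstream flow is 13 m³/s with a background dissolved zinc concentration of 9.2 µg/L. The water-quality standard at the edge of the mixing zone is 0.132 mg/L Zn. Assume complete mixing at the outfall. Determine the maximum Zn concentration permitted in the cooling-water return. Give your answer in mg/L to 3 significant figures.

9.2 µg/L = 0.0092 mg/L.
Mass balance: 0.132·14.65 = 1.65·Cₑ + 13·0.0092.
Cₑ = (1.934 − 0.1196) / 1.65 = 1.1 mg/L.

1.10 mg/L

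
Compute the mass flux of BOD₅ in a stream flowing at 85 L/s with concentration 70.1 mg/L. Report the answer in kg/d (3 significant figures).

515 kg/d

85 L/s = 0.085 m³/s.
Mass flux = Q·C = 0.085 m³/s × 70.1 g/m³ = 5.958 g/s.
= 5.958 g/s × 86.4 = 514.8 kg/d.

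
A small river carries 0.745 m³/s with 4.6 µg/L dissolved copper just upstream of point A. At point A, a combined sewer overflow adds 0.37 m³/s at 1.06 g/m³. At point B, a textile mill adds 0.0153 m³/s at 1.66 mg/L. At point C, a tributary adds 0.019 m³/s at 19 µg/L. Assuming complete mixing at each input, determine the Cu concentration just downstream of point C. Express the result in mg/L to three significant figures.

4.6 µg/L = 0.0046 mg/L.
After input A: C = (0.745·0.0046 + 0.37·1.06) / 1.115 = 0.3548 mg/L.
After input B: C = (1.115·0.3548 + 0.0153·1.66) / 1.13 = 0.3725 mg/L.
19 µg/L = 0.019 mg/L.
After input C: C = (1.13·0.3725 + 0.019·0.019) / 1.149 = 0.3666 mg/L.

0.367 mg/L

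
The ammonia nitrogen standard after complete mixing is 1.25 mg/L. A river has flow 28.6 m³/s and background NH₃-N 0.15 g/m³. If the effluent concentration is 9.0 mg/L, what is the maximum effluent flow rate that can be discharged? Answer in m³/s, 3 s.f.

Mass balance at complete mixing: C_std·(Q_w + Q_r) = Q_w·C_e + Q_r·C_b.
Rearranging, Q_w = Q_r·(C_std − C_b)/(C_e − C_std) = 28.6·(1.25 − 0.15) / (9 − 1.25) = 4.059 m³/s.

4.06 m³/s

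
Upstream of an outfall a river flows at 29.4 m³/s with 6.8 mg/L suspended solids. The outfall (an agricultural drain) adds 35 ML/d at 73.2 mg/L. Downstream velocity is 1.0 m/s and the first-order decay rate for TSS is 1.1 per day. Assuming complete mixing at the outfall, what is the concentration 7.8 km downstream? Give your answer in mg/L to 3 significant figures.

6.97 mg/L

35 ML/d = 0.4051 m³/s.
After complete mixing, C₀ = (0.4051·73.2 + 29.4·6.8) / 29.81 = 7.702 mg/L.
Travel time t = 7800 m / 1.0 m/s = 7800 s = 0.09028 d.
C = 7.702·exp(−1.1·0.09028) = 7.702·0.9055 = 6.974 mg/L.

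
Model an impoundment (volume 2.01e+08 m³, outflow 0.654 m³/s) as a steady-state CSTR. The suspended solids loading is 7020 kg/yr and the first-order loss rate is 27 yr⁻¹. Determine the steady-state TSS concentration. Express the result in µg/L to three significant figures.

1.29 µg/L

Outflow Q = 0.654 m³/s × 3.156e+07 s/yr = 2.064e+07 m³/yr.
Steady-state CSTR mass balance: W = Q·C + k·V·C, so C = W/(Q + kV).
Q + kV = 2.064e+07 + 27·2.01e+08 = 5.448e+09 m³/yr.
C = 7020/5.448e+09 = 1.289e-06 kg/m³ = 0.001289 mg/L = 1.289 µg/L.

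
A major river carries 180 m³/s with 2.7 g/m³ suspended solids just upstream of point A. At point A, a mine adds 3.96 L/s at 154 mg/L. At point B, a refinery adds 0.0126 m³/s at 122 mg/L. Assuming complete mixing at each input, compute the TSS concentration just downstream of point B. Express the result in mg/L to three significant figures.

2.71 mg/L

3.96 L/s = 0.00396 m³/s.
After input A: C = (180·2.7 + 0.00396·154) / 180 = 2.703 mg/L.
After input B: C = (180·2.703 + 0.0126·122) / 180 = 2.712 mg/L.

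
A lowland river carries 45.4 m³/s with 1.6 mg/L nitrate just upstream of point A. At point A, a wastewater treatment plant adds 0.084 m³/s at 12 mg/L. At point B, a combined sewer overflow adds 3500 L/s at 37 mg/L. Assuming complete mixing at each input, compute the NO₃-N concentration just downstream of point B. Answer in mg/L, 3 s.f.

After input A: C = (45.4·1.6 + 0.084·12) / 45.48 = 1.619 mg/L.
3500 L/s = 3.5 m³/s.
After input B: C = (45.48·1.619 + 3.5·37) / 48.98 = 4.147 mg/L.

4.15 mg/L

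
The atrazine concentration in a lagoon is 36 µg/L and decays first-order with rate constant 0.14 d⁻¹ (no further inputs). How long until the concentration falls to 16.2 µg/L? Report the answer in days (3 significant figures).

5.70 d

t = ln(C₀/C)/k = ln(36/16.2)/0.14 = 0.7985/0.14 = 5.704 d.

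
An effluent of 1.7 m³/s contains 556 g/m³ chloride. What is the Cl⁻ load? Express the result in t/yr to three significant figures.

29800 t/yr

Mass flux = Q·C = 1.7 m³/s × 556 g/m³ = 945.2 g/s.
= 945.2 g/s × 31.56 = 2.983e+04 t/yr.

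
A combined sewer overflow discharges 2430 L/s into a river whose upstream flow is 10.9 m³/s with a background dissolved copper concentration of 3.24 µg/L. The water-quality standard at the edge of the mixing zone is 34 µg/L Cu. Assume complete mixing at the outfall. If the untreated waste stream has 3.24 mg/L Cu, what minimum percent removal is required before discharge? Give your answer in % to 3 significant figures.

2430 L/s = 2.43 m³/s.
3.24 µg/L = 0.00324 mg/L.
34 µg/L = 0.034 mg/L.
Mass balance: 0.034·13.33 = 2.43·Cₑ + 10.9·0.00324.
Cₑ = (0.4532 − 0.03532) / 2.43 = 0.172 mg/L.
Required removal = 1 − 0.172/3.24 = 94.69 %.

94.7 %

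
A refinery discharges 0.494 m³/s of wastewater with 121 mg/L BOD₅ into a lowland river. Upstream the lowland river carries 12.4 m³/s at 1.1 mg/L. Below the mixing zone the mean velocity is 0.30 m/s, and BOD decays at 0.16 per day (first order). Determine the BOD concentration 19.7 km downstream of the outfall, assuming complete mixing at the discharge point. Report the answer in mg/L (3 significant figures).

5.04 mg/L

After complete mixing, C₀ = (0.494·121 + 12.4·1.1) / 12.89 = 5.694 mg/L.
Travel time t = 1.97e+04 m / 0.30 m/s = 6.567e+04 s = 0.76 d.
C = 5.694·exp(−0.16·0.76) = 5.694·0.8855 = 5.042 mg/L.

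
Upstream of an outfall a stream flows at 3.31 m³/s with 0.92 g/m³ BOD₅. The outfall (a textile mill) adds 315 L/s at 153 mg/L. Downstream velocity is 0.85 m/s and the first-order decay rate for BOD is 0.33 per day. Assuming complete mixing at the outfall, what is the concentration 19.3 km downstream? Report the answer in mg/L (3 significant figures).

315 L/s = 0.315 m³/s.
After complete mixing, C₀ = (0.315·153 + 3.31·0.92) / 3.625 = 14.14 mg/L.
Travel time t = 1.93e+04 m / 0.85 m/s = 2.271e+04 s = 0.2628 d.
C = 14.14·exp(−0.33·0.2628) = 14.14·0.9169 = 12.96 mg/L.

13.0 mg/L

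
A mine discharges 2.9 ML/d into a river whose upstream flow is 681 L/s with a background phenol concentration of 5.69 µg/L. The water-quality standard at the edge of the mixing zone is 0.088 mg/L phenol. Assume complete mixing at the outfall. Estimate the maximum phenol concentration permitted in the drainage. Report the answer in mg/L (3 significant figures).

2.9 ML/d = 0.03356 m³/s.
681 L/s = 0.681 m³/s.
5.69 µg/L = 0.00569 mg/L.
Mass balance: 0.088·0.7146 = 0.03356·Cₑ + 0.681·0.00569.
Cₑ = (0.06288 − 0.003875) / 0.03356 = 1.758 mg/L.

1.76 mg/L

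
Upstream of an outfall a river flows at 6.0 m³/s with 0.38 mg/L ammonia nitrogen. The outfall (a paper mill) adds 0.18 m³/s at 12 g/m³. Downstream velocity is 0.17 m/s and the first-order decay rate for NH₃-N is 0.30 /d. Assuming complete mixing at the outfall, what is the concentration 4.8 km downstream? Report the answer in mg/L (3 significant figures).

After complete mixing, C₀ = (0.18·12 + 6·0.38) / 6.18 = 0.7184 mg/L.
Travel time t = 4800 m / 0.17 m/s = 2.824e+04 s = 0.3268 d.
C = 0.7184·exp(−0.30·0.3268) = 0.7184·0.9066 = 0.6514 mg/L.

0.651 mg/L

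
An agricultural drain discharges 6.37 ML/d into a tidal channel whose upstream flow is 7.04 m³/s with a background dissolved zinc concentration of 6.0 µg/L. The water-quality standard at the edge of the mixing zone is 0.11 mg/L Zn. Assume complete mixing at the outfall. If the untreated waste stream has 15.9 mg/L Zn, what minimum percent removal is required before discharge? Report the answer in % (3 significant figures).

6.37 ML/d = 0.07373 m³/s.
6.0 µg/L = 0.006 mg/L.
Mass balance: 0.11·7.114 = 0.07373·Cₑ + 7.04·0.006.
Cₑ = (0.7825 − 0.04224) / 0.07373 = 10.04 mg/L.
Required removal = 1 − 10.04/15.9 = 36.85 %.

36.9 %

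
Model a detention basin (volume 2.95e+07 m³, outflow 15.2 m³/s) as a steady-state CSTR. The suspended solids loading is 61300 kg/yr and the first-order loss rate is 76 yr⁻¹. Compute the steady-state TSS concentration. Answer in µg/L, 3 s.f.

22.5 µg/L

Outflow Q = 15.2 m³/s × 3.156e+07 s/yr = 4.797e+08 m³/yr.
Steady-state CSTR mass balance: W = Q·C + k·V·C, so C = W/(Q + kV).
Q + kV = 4.797e+08 + 76·2.95e+07 = 2.722e+09 m³/yr.
C = 61300/2.722e+09 = 2.252e-05 kg/m³ = 0.02252 mg/L = 22.52 µg/L.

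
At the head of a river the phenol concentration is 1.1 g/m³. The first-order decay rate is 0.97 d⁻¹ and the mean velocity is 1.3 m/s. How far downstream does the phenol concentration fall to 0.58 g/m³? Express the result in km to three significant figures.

74.1 km

From C = C₀·e^(−kt), t = ln(C₀/C)/k = ln(1.1/0.58)/0.97 = 0.64/0.97 = 0.6598 d.
Distance = v·t = 1.3 m/s × 5.701e+04 s = 7.411e+04 m = 74.11 km.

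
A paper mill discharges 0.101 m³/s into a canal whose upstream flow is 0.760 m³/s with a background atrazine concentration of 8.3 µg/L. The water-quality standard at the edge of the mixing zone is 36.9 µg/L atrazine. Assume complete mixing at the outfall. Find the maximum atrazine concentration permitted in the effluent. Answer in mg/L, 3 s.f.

8.3 µg/L = 0.0083 mg/L.
36.9 µg/L = 0.0369 mg/L.
Mass balance: 0.0369·0.861 = 0.101·Cₑ + 0.76·0.0083.
Cₑ = (0.03177 − 0.006308) / 0.101 = 0.2521 mg/L.

0.252 mg/L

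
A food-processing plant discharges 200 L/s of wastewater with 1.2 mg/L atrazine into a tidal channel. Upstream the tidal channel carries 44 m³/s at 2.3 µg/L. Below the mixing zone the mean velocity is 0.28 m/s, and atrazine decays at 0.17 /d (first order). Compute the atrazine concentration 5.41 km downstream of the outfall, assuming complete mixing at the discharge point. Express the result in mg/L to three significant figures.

0.00743 mg/L

200 L/s = 0.2 m³/s.
2.3 µg/L = 0.0023 mg/L.
After complete mixing, C₀ = (0.2·1.2 + 44·0.0023) / 44.2 = 0.007719 mg/L.
Travel time t = 5410 m / 0.28 m/s = 1.932e+04 s = 0.2236 d.
C = 0.007719·exp(−0.17·0.2236) = 0.007719·0.9627 = 0.007431 mg/L.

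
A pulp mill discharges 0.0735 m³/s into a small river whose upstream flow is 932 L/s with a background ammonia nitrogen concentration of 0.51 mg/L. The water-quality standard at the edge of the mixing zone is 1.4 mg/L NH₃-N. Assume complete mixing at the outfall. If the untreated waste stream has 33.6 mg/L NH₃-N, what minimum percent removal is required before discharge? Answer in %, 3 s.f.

932 L/s = 0.932 m³/s.
Mass balance: 1.4·1.006 = 0.0735·Cₑ + 0.932·0.51.
Cₑ = (1.408 − 0.4753) / 0.0735 = 12.69 mg/L.
Required removal = 1 − 12.69/33.6 = 62.25 %.

62.2 %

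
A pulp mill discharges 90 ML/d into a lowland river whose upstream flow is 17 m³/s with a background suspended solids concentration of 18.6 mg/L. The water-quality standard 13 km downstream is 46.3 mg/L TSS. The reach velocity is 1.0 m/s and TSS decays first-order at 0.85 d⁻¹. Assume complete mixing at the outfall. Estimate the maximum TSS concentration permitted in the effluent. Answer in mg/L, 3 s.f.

608 mg/L

90 ML/d = 1.042 m³/s.
Travel time to the compliance point: t = 1.3e+04/1.0 = 1.3e+04 s = 0.1505 d; decay factor exp(−0.85·0.1505) = 0.8799.
So the concentration just after mixing may be at most 46.3/0.8799 = 52.62 mg/L.
Mass balance: 52.62·18.04 = 1.042·Cₑ + 17·18.6.
Cₑ = (949.3 − 316.2) / 1.042 = 607.8 mg/L.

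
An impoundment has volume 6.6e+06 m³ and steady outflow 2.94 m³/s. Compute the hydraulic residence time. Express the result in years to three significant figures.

0.0711 yr

Q = 2.94 m³/s × 3.156e+07 s/yr = 9.278e+07 m³/yr.
Hydraulic residence time τ = V/Q = 6.6e+06/9.278e+07 = 0.07114 yr.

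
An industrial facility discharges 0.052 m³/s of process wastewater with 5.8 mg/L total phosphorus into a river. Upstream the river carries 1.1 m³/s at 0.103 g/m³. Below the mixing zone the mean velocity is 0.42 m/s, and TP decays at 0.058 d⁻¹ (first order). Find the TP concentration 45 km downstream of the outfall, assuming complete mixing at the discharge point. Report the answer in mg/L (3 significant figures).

0.335 mg/L

After complete mixing, C₀ = (0.052·5.8 + 1.1·0.103) / 1.152 = 0.3602 mg/L.
Travel time t = 4.5e+04 m / 0.42 m/s = 1.071e+05 s = 1.24 d.
C = 0.3602·exp(−0.058·1.24) = 0.3602·0.9306 = 0.3352 mg/L.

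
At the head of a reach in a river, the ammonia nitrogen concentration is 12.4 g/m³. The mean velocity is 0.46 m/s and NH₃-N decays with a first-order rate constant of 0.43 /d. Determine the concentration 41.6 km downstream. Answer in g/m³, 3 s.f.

Travel time t = 41.6 km / 0.46 m/s = 4.16e+04/0.46 = 9.043e+04 s = 1.047 d.
First-order decay: C = 12.4·exp(−0.43·1.047) = 12.4·0.6376 = 7.906 g/m³.

7.91 g/m³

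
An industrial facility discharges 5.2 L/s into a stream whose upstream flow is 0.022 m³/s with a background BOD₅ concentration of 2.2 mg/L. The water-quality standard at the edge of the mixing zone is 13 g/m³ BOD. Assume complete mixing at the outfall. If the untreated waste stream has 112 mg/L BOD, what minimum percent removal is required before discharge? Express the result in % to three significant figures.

5.2 L/s = 0.0052 m³/s.
Mass balance: 13·0.0272 = 0.0052·Cₑ + 0.022·2.2.
Cₑ = (0.3536 − 0.0484) / 0.0052 = 58.69 mg/L.
Required removal = 1 − 58.69/112 = 47.6 %.

47.6 %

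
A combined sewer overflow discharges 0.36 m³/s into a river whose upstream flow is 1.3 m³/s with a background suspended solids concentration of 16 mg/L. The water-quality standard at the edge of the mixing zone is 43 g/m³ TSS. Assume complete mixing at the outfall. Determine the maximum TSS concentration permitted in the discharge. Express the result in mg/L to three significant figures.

Mass balance: 43·1.66 = 0.36·Cₑ + 1.3·16.
Cₑ = (71.38 − 20.8) / 0.36 = 140.5 mg/L.

141 mg/L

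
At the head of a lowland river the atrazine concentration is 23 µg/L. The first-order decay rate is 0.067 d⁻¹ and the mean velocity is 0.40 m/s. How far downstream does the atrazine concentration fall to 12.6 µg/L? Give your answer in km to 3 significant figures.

From C = C₀·e^(−kt), t = ln(C₀/C)/k = ln(23/12.6)/0.067 = 0.6018/0.067 = 8.982 d.
Distance = v·t = 0.40 m/s × 7.76e+05 s = 3.104e+05 m = 310.4 km.

310 km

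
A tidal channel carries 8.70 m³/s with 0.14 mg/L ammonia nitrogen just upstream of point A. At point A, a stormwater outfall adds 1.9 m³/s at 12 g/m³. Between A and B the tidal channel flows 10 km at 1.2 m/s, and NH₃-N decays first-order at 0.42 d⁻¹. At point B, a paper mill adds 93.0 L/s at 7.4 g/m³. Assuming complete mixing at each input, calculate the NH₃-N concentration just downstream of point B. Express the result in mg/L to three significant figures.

2.22 mg/L

After input A: C = (8.7·0.14 + 1.9·12) / 10.6 = 2.266 mg/L.
Over the 10 km reach to input B (t = 8333 s = 0.09645 d), decay gives C = 2.266·exp(−0.42·0.09645) = 2.176 mg/L.
93.0 L/s = 0.093 m³/s.
After input B: C = (10.6·2.176 + 0.093·7.4) / 10.69 = 2.221 mg/L.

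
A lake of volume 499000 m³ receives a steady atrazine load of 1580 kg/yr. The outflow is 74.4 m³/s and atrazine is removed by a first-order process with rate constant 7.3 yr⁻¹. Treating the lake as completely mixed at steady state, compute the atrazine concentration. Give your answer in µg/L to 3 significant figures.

0.672 µg/L

Outflow Q = 74.4 m³/s × 3.156e+07 s/yr = 2.348e+09 m³/yr.
Steady-state CSTR mass balance: W = Q·C + k·V·C, so C = W/(Q + kV).
Q + kV = 2.348e+09 + 7.3·499000 = 2.352e+09 m³/yr.
C = 1580/2.352e+09 = 6.719e-07 kg/m³ = 0.0006719 mg/L = 0.6719 µg/L.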